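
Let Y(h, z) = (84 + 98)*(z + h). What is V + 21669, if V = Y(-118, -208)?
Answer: -37663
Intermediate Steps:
Y(h, z) = 182*h + 182*z (Y(h, z) = 182*(h + z) = 182*h + 182*z)
V = -59332 (V = 182*(-118) + 182*(-208) = -21476 - 37856 = -59332)
V + 21669 = -59332 + 21669 = -37663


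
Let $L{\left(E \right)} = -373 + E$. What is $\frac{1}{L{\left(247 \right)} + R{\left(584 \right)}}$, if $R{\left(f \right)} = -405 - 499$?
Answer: $- \frac{1}{1030} \approx -0.00097087$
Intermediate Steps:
$R{\left(f \right)} = -904$ ($R{\left(f \right)} = -405 - 499 = -904$)
$\frac{1}{L{\left(247 \right)} + R{\left(584 \right)}} = \frac{1}{\left(-373 + 247\right) - 904} = \frac{1}{-126 - 904} = \frac{1}{-1030} = - \frac{1}{1030}$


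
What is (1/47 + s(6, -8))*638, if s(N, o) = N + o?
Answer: -59334/47 ≈ -1262.4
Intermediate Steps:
(1/47 + s(6, -8))*638 = (1/47 + (6 - 8))*638 = (1/47 - 2)*638 = -93/47*638 = -59334/47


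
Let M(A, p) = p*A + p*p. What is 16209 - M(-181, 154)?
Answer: 20367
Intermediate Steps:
M(A, p) = p**2 + A*p (M(A, p) = A*p + p**2 = p**2 + A*p)
16209 - M(-181, 154) = 16209 - 154*(-181 + 154) = 16209 - 154*(-27) = 16209 - 1*(-4158) = 16209 + 4158 = 20367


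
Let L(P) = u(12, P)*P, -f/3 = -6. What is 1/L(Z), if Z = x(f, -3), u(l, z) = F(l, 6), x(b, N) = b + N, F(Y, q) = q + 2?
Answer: 1/120 ≈ 0.0083333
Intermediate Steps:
F(Y, q) = 2 + q
f = 18 (f = -3*(-6) = 18)
x(b, N) = N + b
u(l, z) = 8 (u(l, z) = 2 + 6 = 8)
Z = 15 (Z = -3 + 18 = 15)
L(P) = 8*P
1/L(Z) = 1/(8*15) = 1/120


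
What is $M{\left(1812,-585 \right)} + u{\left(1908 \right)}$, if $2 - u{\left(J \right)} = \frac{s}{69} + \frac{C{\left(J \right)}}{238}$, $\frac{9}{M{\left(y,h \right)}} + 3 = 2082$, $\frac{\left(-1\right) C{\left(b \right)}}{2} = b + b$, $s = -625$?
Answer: $\frac{3895502}{90321} \approx 43.13$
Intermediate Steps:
$C{\left(b \right)} = - 4 b$ ($C{\left(b \right)} = - 2 \left(b + b\right) = - 2 \cdot 2 b = - 4 b$)
$M{\left(y,h \right)} = \frac{1}{231}$ ($M{\left(y,h \right)} = \frac{9}{-3 + 2082} = \frac{9}{2079} = 9 \cdot \frac{1}{2079} = \frac{1}{231}$)
$u{\left(J \right)} = \frac{763}{69} + \frac{2 J}{119}$ ($u{\left(J \right)} = 2 - \left(- \frac{625}{69} + \frac{\left(-4\right) J}{238}\right) = 2 - \left(\left(-625\right) \frac{1}{69} + - 4 J \frac{1}{238}\right) = 2 - \left(- \frac{625}{69} - \frac{2 J}{119}\right) = 2 + \left(\frac{625}{69} + \frac{2 J}{119}\right) = \frac{763}{69} + \frac{2 J}{119}$)
$M{\left(1812,-585 \right)} + u{\left(1908 \right)} = \frac{1}{231} + \left(\frac{763}{69} + \frac{2}{119} \cdot 1908\right) = \frac{1}{231} + \left(\frac{763}{69} + \frac{3816}{119}\right) = \frac{1}{231} + \frac{354101}{8211} = \frac{3895502}{90321}$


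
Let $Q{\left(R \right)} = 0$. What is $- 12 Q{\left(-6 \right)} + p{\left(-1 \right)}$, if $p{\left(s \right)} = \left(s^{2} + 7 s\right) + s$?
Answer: $-7$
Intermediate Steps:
$p{\left(s \right)} = s^{2} + 8 s$
$- 12 Q{\left(-6 \right)} + p{\left(-1 \right)} = \left(-12\right) 0 - \left(8 - 1\right) = 0 - 7 = -7$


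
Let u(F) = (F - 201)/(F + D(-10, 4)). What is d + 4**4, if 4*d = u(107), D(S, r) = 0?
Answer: 54737/214 ≈ 255.78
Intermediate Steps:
u(F) = (-201 + F)/F (u(F) = (F - 201)/(F + 0) = (-201 + F)/F)
d = -47/214 (d = ((-201 + 107)/107)/4 = ((1/107)*(-94))/4 = (1/4)*(-94/107) = -47/214 ≈ -0.21963)
d + 4**4 = -47/214 + 4**4 = -47/214 + 256 = 54737/214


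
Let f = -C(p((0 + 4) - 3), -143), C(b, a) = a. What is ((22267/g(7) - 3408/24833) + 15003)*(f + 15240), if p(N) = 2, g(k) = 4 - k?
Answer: 8687424063146/74499 ≈ 1.1661e+8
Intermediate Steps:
f = 143 (f = -1*(-143) = 143)
((22267/g(7) - 3408/24833) + 15003)*(f + 15240) = ((22267/(4 - 1*7) - 3408/24833) + 15003)*(143 + 15240) = ((22267/(4 - 7) - 3408*1/24833) + 15003)*15383 = ((22267/(-3) - 3408/24833) + 15003)*15383 = ((22267*(-1/3) - 3408/24833) + 15003)*15383 = ((-22267/3 - 3408/24833) + 15003)*15383 = (-552966635/74499 + 15003)*15383 = (564741862/74499)*15383 = 8687424063146/74499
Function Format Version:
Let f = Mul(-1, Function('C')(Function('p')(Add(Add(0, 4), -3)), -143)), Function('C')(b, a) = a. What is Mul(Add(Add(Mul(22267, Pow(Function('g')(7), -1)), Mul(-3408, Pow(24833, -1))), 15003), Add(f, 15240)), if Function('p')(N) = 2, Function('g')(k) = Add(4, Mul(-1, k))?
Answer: Rational(8687424063146, 74499) ≈ 1.1661e+8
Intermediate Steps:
f = 143 (f = Mul(-1, -143) = 143)
Mul(Add(Add(Mul(22267, Pow(Function('g')(7), -1)), Mul(-3408, Pow(24833, -1))), 15003), Add(f, 15240)) = Mul(Add(Add(Mul(22267, Pow(Add(4, Mul(-1, 7)), -1)), Mul(-3408, Pow(24833, -1))), 15003), Add(143, 15240)) = Mul(Add(Add(Mul(22267, Pow(Add(4, -7), -1)), Mul(-3408, Rational(1, 24833))), 15003), 15383) = Mul(Add(Add(Mul(22267, Pow(-3, -1)), Rational(-3408, 24833)), 15003), 15383) = Mul(Add(Add(Mul(22267, Rational(-1, 3)), Rational(-3408, 24833)), 15003), 15383) = Mul(Add(Add(Rational(-22267, 3), Rational(-3408, 24833)), 15003), 15383) = Mul(Add(Rational(-552966635, 74499), 15003), 15383) = Mul(Rational(564741862, 74499), 15383) = Rational(8687424063146, 74499)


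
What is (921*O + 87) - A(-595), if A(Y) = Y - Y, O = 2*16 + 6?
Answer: 35085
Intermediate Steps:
O = 38 (O = 32 + 6 = 38)
A(Y) = 0
(921*O + 87) - A(-595) = (921*38 + 87) - 1*0 = (34998 + 87) + 0 = 35085 + 0 = 35085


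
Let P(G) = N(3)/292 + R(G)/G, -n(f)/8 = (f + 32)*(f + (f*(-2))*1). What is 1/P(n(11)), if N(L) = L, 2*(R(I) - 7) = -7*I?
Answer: -276232/963463 ≈ -0.28671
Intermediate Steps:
R(I) = 7 - 7*I/2 (R(I) = 7 + (-7*I)/2 = 7 - 7*I/2)
n(f) = 8*f*(32 + f) (n(f) = -8*(f + 32)*(f + (f*(-2))*1) = -8*(32 + f)*(f - 2*f*1) = -8*(32 + f)*(f - 2*f) = -8*(32 + f)*(-f) = -(-8)*f*(32 + f) = 8*f*(32 + f))
P(G) = 3/292 + (7 - 7*G/2)/G
1/P(n(11)) = 1/(-1019/292 + 7/((8*11*(32 + 11)))) = 1/(-1019/292 + 7/((8*11*43))) = 1/(-1019/292 + 7/3784) = 1/(-963463/276232) = -276232/963463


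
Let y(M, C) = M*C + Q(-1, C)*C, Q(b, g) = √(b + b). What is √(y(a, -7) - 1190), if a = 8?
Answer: √(-1246 - 7*I*√2) ≈ 0.1402 - 35.299*I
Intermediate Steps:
Q(b, g) = √2*√b (Q(b, g) = √(2*b) = √2*√b)
y(M, C) = C*M + I*C*√2 (y(M, C) = M*C + (√2*√(-1))*C = C*M + (√2*I)*C = C*M + (I*√2)*C = C*M + I*C*√2)
√(y(a, -7) - 1190) = √(-7*(8 + I*√2) - 1190) = √((-56 - 7*I*√2) - 1190) = √(-1246 - 7*I*√2)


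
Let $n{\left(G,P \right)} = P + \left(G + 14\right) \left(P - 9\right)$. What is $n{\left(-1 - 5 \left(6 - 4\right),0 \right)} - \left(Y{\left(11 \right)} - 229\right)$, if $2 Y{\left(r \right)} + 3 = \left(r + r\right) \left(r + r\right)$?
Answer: $- \frac{77}{2} \approx -38.5$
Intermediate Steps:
$Y{\left(r \right)} = - \frac{3}{2} + 2 r^{2}$ ($Y{\left(r \right)} = - \frac{3}{2} + \frac{\left(r + r\right) \left(r + r\right)}{2} = - \frac{3}{2} + \frac{2 r 2 r}{2} = - \frac{3}{2} + \frac{4 r^{2}}{2} = - \frac{3}{2} + 2 r^{2}$)
$n{\left(G,P \right)} = P + \left(-9 + P\right) \left(14 + G\right)$ ($n{\left(G,P \right)} = P + \left(14 + G\right) \left(-9 + P\right) = P + \left(-9 + P\right) \left(14 + G\right)$)
$n{\left(-1 - 5 \left(6 - 4\right),0 \right)} - \left(Y{\left(11 \right)} - 229\right) = \left(-126 - 9 \left(-1 - 5 \left(6 - 4\right)\right) + 15 \cdot 0 + \left(-1 - 5 \left(6 - 4\right)\right) 0\right) - \left(\left(- \frac{3}{2} + 2 \cdot 11^{2}\right) - 229\right) = \left(-126 - 9 \left(-1 - 5 \left(6 - 4\right)\right) + 0 + \left(-1 - 5 \left(6 - 4\right)\right) 0\right) - \left(\left(- \frac{3}{2} + 2 \cdot 121\right) - 229\right) = \left(-126 - 9 \left(-1 - 10\right) + 0 + \left(-1 - 10\right) 0\right) - \left(\left(- \frac{3}{2} + 242\right) - 229\right) = \left(-126 - 9 \left(-1 - 10\right) + 0 + \left(-1 - 10\right) 0\right) - \left(\frac{481}{2} - 229\right) = \left(-126 - -99 + 0 - 0\right) - \frac{23}{2} = \left(-126 + 99 + 0 + 0\right) - \frac{23}{2} = -27 - \frac{23}{2} = - \frac{77}{2}$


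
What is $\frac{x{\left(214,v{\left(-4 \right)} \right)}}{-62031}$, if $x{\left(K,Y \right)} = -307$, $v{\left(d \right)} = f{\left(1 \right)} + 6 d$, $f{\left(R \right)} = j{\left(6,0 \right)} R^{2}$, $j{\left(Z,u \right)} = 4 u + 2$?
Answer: $\frac{307}{62031} \approx 0.0049491$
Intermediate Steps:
$j{\left(Z,u \right)} = 2 + 4 u$
$f{\left(R \right)} = 2 R^{2}$ ($f{\left(R \right)} = \left(2 + 4 \cdot 0\right) R^{2} = \left(2 + 0\right) R^{2} = 2 R^{2}$)
$v{\left(d \right)} = 2 + 6 d$ ($v{\left(d \right)} = 2 \cdot 1^{2} + 6 d = 2 \cdot 1 + 6 d = 2 + 6 d$)
$\frac{x{\left(214,v{\left(-4 \right)} \right)}}{-62031} = - \frac{307}{-62031} = \left(-307\right) \left(- \frac{1}{62031}\right) = \frac{307}{62031}$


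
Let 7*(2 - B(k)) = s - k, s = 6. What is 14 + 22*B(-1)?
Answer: 36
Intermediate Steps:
B(k) = 8/7 + k/7 (B(k) = 2 - (6 - k)/7 = 2 + (-6/7 + k/7) = 8/7 + k/7)
14 + 22*B(-1) = 14 + 22*(8/7 + (⅐)*(-1)) = 14 + 22*(8/7 - ⅐) = 14 + 22*1 = 14 + 22 = 36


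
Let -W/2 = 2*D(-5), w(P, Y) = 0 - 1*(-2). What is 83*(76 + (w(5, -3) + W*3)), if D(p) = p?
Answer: 11454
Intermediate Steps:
w(P, Y) = 2 (w(P, Y) = 0 + 2 = 2)
W = 20 (W = -4*(-5) = -2*(-10) = 20)
83*(76 + (w(5, -3) + W*3)) = 83*(76 + (2 + 20*3)) = 83*(76 + (2 + 60)) = 83*(76 + 62) = 83*138 = 11454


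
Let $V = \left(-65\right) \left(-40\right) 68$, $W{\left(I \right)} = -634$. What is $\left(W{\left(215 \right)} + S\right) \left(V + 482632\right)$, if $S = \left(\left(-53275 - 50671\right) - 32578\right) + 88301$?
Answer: $-32217869224$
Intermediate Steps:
$V = 176800$ ($V = 2600 \cdot 68 = 176800$)
$S = -48223$ ($S = \left(\left(-53275 - 50671\right) - 32578\right) + 88301 = \left(-103946 - 32578\right) + 88301 = -136524 + 88301 = -48223$)
$\left(W{\left(215 \right)} + S\right) \left(V + 482632\right) = \left(-634 - 48223\right) \left(176800 + 482632\right) = \left(-48857\right) 659432 = -32217869224$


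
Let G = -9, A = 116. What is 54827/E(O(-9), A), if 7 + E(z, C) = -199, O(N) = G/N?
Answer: -54827/206 ≈ -266.15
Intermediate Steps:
O(N) = -9/N
E(z, C) = -206 (E(z, C) = -7 - 199 = -206)
54827/E(O(-9), A) = 54827/(-206) = 54827*(-1/206) = -54827/206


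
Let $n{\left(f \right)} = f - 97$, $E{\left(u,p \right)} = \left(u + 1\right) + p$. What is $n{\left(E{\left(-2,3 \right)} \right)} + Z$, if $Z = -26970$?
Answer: $-27065$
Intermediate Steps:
$E{\left(u,p \right)} = 1 + p + u$ ($E{\left(u,p \right)} = \left(1 + u\right) + p = 1 + p + u$)
$n{\left(f \right)} = -97 + f$ ($n{\left(f \right)} = f - 97 = -97 + f$)
$n{\left(E{\left(-2,3 \right)} \right)} + Z = \left(-97 + \left(1 + 3 - 2\right)\right) - 26970 = \left(-97 + 2\right) - 26970 = -95 - 26970 = -27065$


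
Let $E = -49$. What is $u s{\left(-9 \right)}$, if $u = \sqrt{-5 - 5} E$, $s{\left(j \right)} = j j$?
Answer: $- 3969 i \sqrt{10} \approx - 12551.0 i$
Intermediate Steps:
$s{\left(j \right)} = j^{2}$
$u = - 49 i \sqrt{10}$ ($u = \sqrt{-5 - 5} \left(-49\right) = \sqrt{-10} \left(-49\right) = i \sqrt{10} \left(-49\right) = - 49 i \sqrt{10} \approx - 154.95 i$)
$u s{\left(-9 \right)} = - 49 i \sqrt{10} \left(-9\right)^{2} = - 49 i \sqrt{10} \cdot 81 = - 3969 i \sqrt{10}$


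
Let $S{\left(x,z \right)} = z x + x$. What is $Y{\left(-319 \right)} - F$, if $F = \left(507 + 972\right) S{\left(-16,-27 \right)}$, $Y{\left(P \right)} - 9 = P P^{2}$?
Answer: $-33077014$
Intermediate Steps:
$Y{\left(P \right)} = 9 + P^{3}$ ($Y{\left(P \right)} = 9 + P P^{2} = 9 + P^{3}$)
$S{\left(x,z \right)} = x + x z$ ($S{\left(x,z \right)} = x z + x = x + x z$)
$F = 615264$ ($F = \left(507 + 972\right) \left(- 16 \left(1 - 27\right)\right) = 1479 \left(\left(-16\right) \left(-26\right)\right) = 1479 \cdot 416 = 615264$)
$Y{\left(-319 \right)} - F = \left(9 + \left(-319\right)^{3}\right) - 615264 = \left(9 - 32461759\right) - 615264 = -32461750 - 615264 = -33077014$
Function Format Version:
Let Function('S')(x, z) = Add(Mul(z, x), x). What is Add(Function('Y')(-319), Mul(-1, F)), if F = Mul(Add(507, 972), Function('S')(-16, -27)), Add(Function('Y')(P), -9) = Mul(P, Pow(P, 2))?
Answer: -33077014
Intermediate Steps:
Function('Y')(P) = Add(9, Pow(P, 3)) (Function('Y')(P) = Add(9, Mul(P, Pow(P, 2))) = Add(9, Pow(P, 3)))
Function('S')(x, z) = Add(x, Mul(x, z)) (Function('S')(x, z) = Add(Mul(x, z), x) = Add(x, Mul(x, z)))
F = 615264 (F = Mul(Add(507, 972), Mul(-16, Add(1, -27))) = Mul(1479, Mul(-16, -26)) = Mul(1479, 416) = 615264)
Add(Function('Y')(-319), Mul(-1, F)) = Add(Add(9, Pow(-319, 3)), Mul(-1, 615264)) = Add(Add(9, -32461759), -615264) = Add(-32461750, -615264) = -33077014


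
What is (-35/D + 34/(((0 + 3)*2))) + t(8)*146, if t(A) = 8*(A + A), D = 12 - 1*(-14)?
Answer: 1458001/78 ≈ 18692.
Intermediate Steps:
D = 26 (D = 12 + 14 = 26)
t(A) = 16*A (t(A) = 8*(2*A) = 16*A)
(-35/D + 34/(((0 + 3)*2))) + t(8)*146 = (-35/26 + 34/(((0 + 3)*2))) + (16*8)*146 = (-35*1/26 + 34/((3*2))) + 128*146 = (-35/26 + 34/6) + 18688 = (-35/26 + 34*(1/6)) + 18688 = (-35/26 + 17/3) + 18688 = 337/78 + 18688 = 1458001/78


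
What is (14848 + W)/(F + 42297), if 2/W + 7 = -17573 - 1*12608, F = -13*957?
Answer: 74705237/150215488 ≈ 0.49732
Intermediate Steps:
F = -12441
W = -1/15094 (W = 2/(-7 + (-17573 - 1*12608)) = 2/(-7 + (-17573 - 12608)) = 2/(-7 - 30181) = 2/(-30188) = 2*(-1/30188) = -1/15094 ≈ -6.6251e-5)
(14848 + W)/(F + 42297) = (14848 - 1/15094)/(-12441 + 42297) = (224115711/15094)/29856 = (224115711/15094)*(1/29856) = 74705237/150215488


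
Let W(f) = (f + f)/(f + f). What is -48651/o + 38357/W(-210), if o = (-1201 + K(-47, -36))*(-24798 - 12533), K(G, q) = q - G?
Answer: 1703967100079/44423890 ≈ 38357.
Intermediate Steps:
W(f) = 1 (W(f) = (2*f)/((2*f)) = (2*f)*(1/(2*f)) = 1)
o = 44423890 (o = (-1201 + (-36 - 1*(-47)))*(-24798 - 12533) = (-1201 + (-36 + 47))*(-37331) = (-1201 + 11)*(-37331) = -1190*(-37331) = 44423890)
-48651/o + 38357/W(-210) = -48651/44423890 + 38357/1 = -48651*1/44423890 + 38357*1 = -48651/44423890 + 38357 = 1703967100079/44423890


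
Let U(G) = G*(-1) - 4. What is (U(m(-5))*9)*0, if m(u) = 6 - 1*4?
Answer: 0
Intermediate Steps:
m(u) = 2 (m(u) = 6 - 4 = 2)
U(G) = -4 - G (U(G) = -G - 4 = -4 - G)
(U(m(-5))*9)*0 = ((-4 - 1*2)*9)*0 = ((-4 - 2)*9)*0 = -6*9*0 = -54*0 = 0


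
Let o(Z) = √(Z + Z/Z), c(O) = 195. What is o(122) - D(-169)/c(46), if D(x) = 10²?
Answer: -20/39 + √123 ≈ 10.578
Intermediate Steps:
D(x) = 100
o(Z) = √(1 + Z) (o(Z) = √(Z + 1) = √(1 + Z))
o(122) - D(-169)/c(46) = √(1 + 122) - 100/195 = √123 - 100/195 = √123 - 1*20/39 = √123 - 20/39 = -20/39 + √123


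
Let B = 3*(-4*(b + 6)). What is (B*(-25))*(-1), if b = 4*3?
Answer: -5400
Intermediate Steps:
b = 12
B = -216 (B = 3*(-4*(12 + 6)) = 3*(-4*18) = 3*(-72) = -216)
(B*(-25))*(-1) = -216*(-25)*(-1) = 5400*(-1) = -5400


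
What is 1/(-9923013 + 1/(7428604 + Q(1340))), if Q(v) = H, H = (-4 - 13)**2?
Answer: -7428893/73717001814608 ≈ -1.0078e-7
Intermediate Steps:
H = 289 (H = (-17)**2 = 289)
Q(v) = 289
1/(-9923013 + 1/(7428604 + Q(1340))) = 1/(-9923013 + 1/(7428604 + 289)) = 1/(-9923013 + 1/7428893) = 1/(-73717001814608/7428893) = -7428893/73717001814608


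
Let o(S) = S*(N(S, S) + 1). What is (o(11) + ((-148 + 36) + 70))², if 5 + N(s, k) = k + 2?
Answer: 3249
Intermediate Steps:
N(s, k) = -3 + k (N(s, k) = -5 + (k + 2) = -5 + (2 + k) = -3 + k)
o(S) = S*(-2 + S) (o(S) = S*((-3 + S) + 1) = S*(-2 + S))
(o(11) + ((-148 + 36) + 70))² = (11*(-2 + 11) + ((-148 + 36) + 70))² = (11*9 + (-112 + 70))² = (99 - 42)² = 57² = 3249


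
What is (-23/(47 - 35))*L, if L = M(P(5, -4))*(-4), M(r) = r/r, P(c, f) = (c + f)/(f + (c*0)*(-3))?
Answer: 23/3 ≈ 7.6667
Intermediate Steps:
P(c, f) = (c + f)/f (P(c, f) = (c + f)/(f + 0*(-3)) = (c + f)/(f + 0) = (c + f)/f)
M(r) = 1
L = -4 (L = 1*(-4) = -4)
(-23/(47 - 35))*L = (-23/(47 - 35))*(-4) = (-23/12)*(-4) = ((1/12)*(-23))*(-4) = -23/12*(-4) = 23/3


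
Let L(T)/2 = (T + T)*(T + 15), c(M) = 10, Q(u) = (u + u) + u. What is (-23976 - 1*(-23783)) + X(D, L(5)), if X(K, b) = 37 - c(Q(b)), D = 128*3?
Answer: -166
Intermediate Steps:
Q(u) = 3*u (Q(u) = 2*u + u = 3*u)
D = 384
L(T) = 4*T*(15 + T) (L(T) = 2*((T + T)*(T + 15)) = 2*((2*T)*(15 + T)) = 2*(2*T*(15 + T)) = 4*T*(15 + T))
X(K, b) = 27 (X(K, b) = 37 - 1*10 = 37 - 10 = 27)
(-23976 - 1*(-23783)) + X(D, L(5)) = (-23976 - 1*(-23783)) + 27 = (-23976 + 23783) + 27 = -193 + 27 = -166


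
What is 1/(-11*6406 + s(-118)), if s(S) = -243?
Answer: -1/70709 ≈ -1.4142e-5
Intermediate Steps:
1/(-11*6406 + s(-118)) = 1/(-11*6406 - 243) = 1/(-70466 - 243) = 1/(-70709) = -1/70709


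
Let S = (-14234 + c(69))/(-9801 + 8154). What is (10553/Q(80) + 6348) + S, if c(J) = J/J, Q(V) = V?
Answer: 854931911/131760 ≈ 6488.6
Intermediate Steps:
c(J) = 1
S = 14233/1647 (S = (-14234 + 1)/(-9801 + 8154) = -14233/(-1647) = -14233*(-1/1647) = 14233/1647 ≈ 8.6418)
(10553/Q(80) + 6348) + S = (10553/80 + 6348) + 14233/1647 = 518393/80 + 14233/1647 = 854931911/131760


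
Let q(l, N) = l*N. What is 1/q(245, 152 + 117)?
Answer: 1/65905 ≈ 1.5173e-5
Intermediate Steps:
q(l, N) = N*l
1/q(245, 152 + 117) = 1/((152 + 117)*245) = 1/(269*245) = 1/65905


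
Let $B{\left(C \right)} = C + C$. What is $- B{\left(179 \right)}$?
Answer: $-358$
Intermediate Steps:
$B{\left(C \right)} = 2 C$
$- B{\left(179 \right)} = - 2 \cdot 179 = \left(-1\right) 358 = -358$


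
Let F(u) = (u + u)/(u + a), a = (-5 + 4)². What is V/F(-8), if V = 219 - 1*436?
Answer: -1519/16 ≈ -94.938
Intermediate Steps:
V = -217 (V = 219 - 436 = -217)
a = 1 (a = (-1)² = 1)
F(u) = 2*u/(1 + u) (F(u) = (u + u)/(u + 1) = (2*u)/(1 + u) = 2*u/(1 + u))
V/F(-8) = -217/(2*(-8)/(1 - 8)) = -217/(2*(-8)/(-7)) = -217/(2*(-8)*(-⅐)) = -217/16/7 = -217*7/16 = -1519/16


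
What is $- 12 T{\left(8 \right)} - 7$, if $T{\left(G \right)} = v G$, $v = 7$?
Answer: $-679$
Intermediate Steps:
$T{\left(G \right)} = 7 G$
$- 12 T{\left(8 \right)} - 7 = - 12 \cdot 7 \cdot 8 - 7 = \left(-12\right) 56 - 7 = -672 - 7 = -679$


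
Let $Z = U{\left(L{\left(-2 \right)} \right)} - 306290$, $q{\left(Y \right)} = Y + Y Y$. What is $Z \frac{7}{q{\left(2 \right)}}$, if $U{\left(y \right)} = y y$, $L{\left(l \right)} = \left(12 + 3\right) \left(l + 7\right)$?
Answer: $- \frac{2104655}{6} \approx -3.5078 \cdot 10^{5}$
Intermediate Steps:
$q{\left(Y \right)} = Y + Y^{2}$
$L{\left(l \right)} = 105 + 15 l$ ($L{\left(l \right)} = 15 \left(7 + l\right) = 105 + 15 l$)
$U{\left(y \right)} = y^{2}$
$Z = -300665$ ($Z = \left(105 + 15 \left(-2\right)\right)^{2} - 306290 = \left(105 - 30\right)^{2} - 306290 = 75^{2} - 306290 = 5625 - 306290 = -300665$)
$Z \frac{7}{q{\left(2 \right)}} = - 300665 \frac{7}{2 \left(1 + 2\right)} = - 300665 \frac{7}{2 \cdot 3} = - 300665 \cdot \frac{7}{6} = - 300665 \cdot 7 \cdot \frac{1}{6} = \left(-300665\right) \frac{7}{6} = - \frac{2104655}{6}$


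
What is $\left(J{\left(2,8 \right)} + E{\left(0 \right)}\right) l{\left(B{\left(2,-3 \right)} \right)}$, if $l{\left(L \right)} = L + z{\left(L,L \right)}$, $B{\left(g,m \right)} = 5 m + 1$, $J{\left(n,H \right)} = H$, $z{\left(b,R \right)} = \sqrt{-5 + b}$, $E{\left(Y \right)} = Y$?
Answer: $-112 + 8 i \sqrt{19} \approx -112.0 + 34.871 i$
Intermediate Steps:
$B{\left(g,m \right)} = 1 + 5 m$
$l{\left(L \right)} = L + \sqrt{-5 + L}$
$\left(J{\left(2,8 \right)} + E{\left(0 \right)}\right) l{\left(B{\left(2,-3 \right)} \right)} = \left(8 + 0\right) \left(\left(1 + 5 \left(-3\right)\right) + \sqrt{-5 + \left(1 + 5 \left(-3\right)\right)}\right) = 8 \left(\left(1 - 15\right) + \sqrt{-5 + \left(1 - 15\right)}\right) = 8 \left(-14 + \sqrt{-5 - 14}\right) = 8 \left(-14 + \sqrt{-19}\right) = 8 \left(-14 + i \sqrt{19}\right) = -112 + 8 i \sqrt{19}$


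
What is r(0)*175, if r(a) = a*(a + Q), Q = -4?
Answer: 0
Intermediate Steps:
r(a) = a*(-4 + a) (r(a) = a*(a - 4) = a*(-4 + a))
r(0)*175 = (0*(-4 + 0))*175 = (0*(-4))*175 = 0*175 = 0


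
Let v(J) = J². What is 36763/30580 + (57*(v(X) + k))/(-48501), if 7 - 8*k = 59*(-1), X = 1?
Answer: 294486493/247193430 ≈ 1.1913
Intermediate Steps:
k = 33/4 (k = 7/8 - 59*(-1)/8 = 7/8 - ⅛*(-59) = 7/8 + 59/8 = 33/4 ≈ 8.2500)
36763/30580 + (57*(v(X) + k))/(-48501) = 36763/30580 + (57*(1² + 33/4))/(-48501) = 36763*(1/30580) + (57*(1 + 33/4))*(-1/48501) = 36763/30580 + (57*(37/4))*(-1/48501) = 36763/30580 + (2109/4)*(-1/48501) = 36763/30580 - 703/64668 = 294486493/247193430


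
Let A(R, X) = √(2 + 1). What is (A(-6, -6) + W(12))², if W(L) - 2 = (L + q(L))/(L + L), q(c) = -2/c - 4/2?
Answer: 182617/20736 + 347*√3/72 ≈ 17.154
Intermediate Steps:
q(c) = -2 - 2/c (q(c) = -2/c - 4*½ = -2/c - 2 = -2 - 2/c)
A(R, X) = √3
W(L) = 2 + (-2 + L - 2/L)/(2*L) (W(L) = 2 + (L + (-2 - 2/L))/(L + L) = 2 + (-2 + L - 2/L)/((2*L)) = 2 + (-2 + L - 2/L)*(1/(2*L)) = 2 + (-2 + L - 2/L)/(2*L))
(A(-6, -6) + W(12))² = (√3 + (5/2 - 1/12 - 1/12²))² = (√3 + (5/2 - 1*1/12 - 1*1/144))² = (√3 + (5/2 - 1/12 - 1/144))² = (√3 + 347/144)² = (347/144 + √3)²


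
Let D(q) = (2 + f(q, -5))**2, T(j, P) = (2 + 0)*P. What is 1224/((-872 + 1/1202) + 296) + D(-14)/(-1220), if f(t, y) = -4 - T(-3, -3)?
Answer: -451500044/211167055 ≈ -2.1381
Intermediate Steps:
T(j, P) = 2*P
f(t, y) = 2 (f(t, y) = -4 - 2*(-3) = -4 - 1*(-6) = -4 + 6 = 2)
D(q) = 16 (D(q) = (2 + 2)**2 = 4**2 = 16)
1224/((-872 + 1/1202) + 296) + D(-14)/(-1220) = 1224/((-872 + 1/1202) + 296) + 16/(-1220) = 1224/((-872 + 1/1202) + 296) + 16*(-1/1220) = 1224/(-1048143/1202 + 296) - 4/305 = 1224/(-692351/1202) - 4/305 = 1224*(-1202/692351) - 4/305 = -1471248/692351 - 4/305 = -451500044/211167055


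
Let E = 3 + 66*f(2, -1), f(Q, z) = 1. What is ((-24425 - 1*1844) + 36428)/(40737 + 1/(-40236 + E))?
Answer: 408056553/1636283078 ≈ 0.24938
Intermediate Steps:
E = 69 (E = 3 + 66*1 = 3 + 66 = 69)
((-24425 - 1*1844) + 36428)/(40737 + 1/(-40236 + E)) = ((-24425 - 1*1844) + 36428)/(40737 + 1/(-40236 + 69)) = ((-24425 - 1844) + 36428)/(40737 + 1/(-40167)) = (-26269 + 36428)/(40737 - 1/40167) = 10159/(1636283078/40167) = 10159*(40167/1636283078) = 408056553/1636283078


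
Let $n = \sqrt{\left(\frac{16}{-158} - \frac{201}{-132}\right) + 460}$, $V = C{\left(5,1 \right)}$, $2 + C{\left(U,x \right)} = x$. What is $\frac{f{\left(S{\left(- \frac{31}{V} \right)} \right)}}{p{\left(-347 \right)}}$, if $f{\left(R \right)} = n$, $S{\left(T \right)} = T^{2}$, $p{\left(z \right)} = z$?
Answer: $- \frac{\sqrt{1393789969}}{603086} \approx -0.061904$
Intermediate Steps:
$C{\left(U,x \right)} = -2 + x$
$V = -1$ ($V = -2 + 1 = -1$)
$n = \frac{\sqrt{1393789969}}{1738}$ ($n = \sqrt{\left(16 \left(- \frac{1}{158}\right) - - \frac{67}{44}\right) + 460} = \sqrt{\left(- \frac{8}{79} + \frac{67}{44}\right) + 460} = \sqrt{\frac{4941}{3476} + 460} = \sqrt{\frac{1603901}{3476}} = \frac{\sqrt{1393789969}}{1738} \approx 21.481$)
$f{\left(R \right)} = \frac{\sqrt{1393789969}}{1738}$
$\frac{f{\left(S{\left(- \frac{31}{V} \right)} \right)}}{p{\left(-347 \right)}} = \frac{\frac{1}{1738} \sqrt{1393789969}}{-347} = \frac{\sqrt{1393789969}}{1738} \left(- \frac{1}{347}\right) = - \frac{\sqrt{1393789969}}{603086}$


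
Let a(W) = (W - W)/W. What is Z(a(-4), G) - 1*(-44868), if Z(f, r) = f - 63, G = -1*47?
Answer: 44805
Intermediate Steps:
a(W) = 0 (a(W) = 0/W = 0)
G = -47
Z(f, r) = -63 + f
Z(a(-4), G) - 1*(-44868) = (-63 + 0) - 1*(-44868) = -63 + 44868 = 44805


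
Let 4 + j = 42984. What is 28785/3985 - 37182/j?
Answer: 108900903/17127530 ≈ 6.3582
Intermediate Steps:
j = 42980 (j = -4 + 42984 = 42980)
28785/3985 - 37182/j = 28785/3985 - 37182/42980 = 28785*(1/3985) - 37182*1/42980 = 5757/797 - 18591/21490 = 108900903/17127530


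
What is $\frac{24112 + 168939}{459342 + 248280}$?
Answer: $\frac{193051}{707622} \approx 0.27282$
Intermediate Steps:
$\frac{24112 + 168939}{459342 + 248280} = \frac{193051}{707622}$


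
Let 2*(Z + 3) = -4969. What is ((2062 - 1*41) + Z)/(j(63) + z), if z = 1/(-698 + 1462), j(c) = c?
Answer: -356406/48133 ≈ -7.4046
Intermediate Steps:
Z = -4975/2 (Z = -3 + (1/2)*(-4969) = -3 - 4969/2 = -4975/2 ≈ -2487.5)
z = 1/764 ≈ 0.0013089
((2062 - 1*41) + Z)/(j(63) + z) = ((2062 - 1*41) - 4975/2)/(63 + 1/764) = ((2062 - 41) - 4975/2)/(48133/764) = (2021 - 4975/2)*(764/48133) = -933/2*764/48133 = -356406/48133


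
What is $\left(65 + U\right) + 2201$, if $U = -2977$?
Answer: $-711$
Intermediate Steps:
$\left(65 + U\right) + 2201 = \left(65 - 2977\right) + 2201 = -2912 + 2201 = -711$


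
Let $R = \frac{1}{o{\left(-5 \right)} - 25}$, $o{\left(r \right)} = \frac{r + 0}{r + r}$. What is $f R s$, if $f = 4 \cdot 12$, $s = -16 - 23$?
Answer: $\frac{3744}{49} \approx 76.408$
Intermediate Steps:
$s = -39$ ($s = -16 - 23 = -39$)
$f = 48$
$o{\left(r \right)} = \frac{1}{2}$ ($o{\left(r \right)} = \frac{r}{2 r} = r \frac{1}{2 r} = \frac{1}{2}$)
$R = - \frac{2}{49}$ ($R = \frac{1}{\frac{1}{2} - 25} = \frac{1}{- \frac{49}{2}} = - \frac{2}{49} \approx -0.040816$)
$f R s = 48 \left(- \frac{2}{49}\right) \left(-39\right) = \left(- \frac{96}{49}\right) \left(-39\right) = \frac{3744}{49}$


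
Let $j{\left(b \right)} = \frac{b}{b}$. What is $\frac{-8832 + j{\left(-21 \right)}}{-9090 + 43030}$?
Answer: $- \frac{8831}{33940} \approx -0.26019$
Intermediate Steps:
$j{\left(b \right)} = 1$
$\frac{-8832 + j{\left(-21 \right)}}{-9090 + 43030} = \frac{-8832 + 1}{-9090 + 43030} = - \frac{8831}{33940}$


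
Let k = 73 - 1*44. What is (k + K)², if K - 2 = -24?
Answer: 49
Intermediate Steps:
k = 29 (k = 73 - 44 = 29)
K = -22 (K = 2 - 24 = -22)
(k + K)² = (29 - 22)² = 7² = 49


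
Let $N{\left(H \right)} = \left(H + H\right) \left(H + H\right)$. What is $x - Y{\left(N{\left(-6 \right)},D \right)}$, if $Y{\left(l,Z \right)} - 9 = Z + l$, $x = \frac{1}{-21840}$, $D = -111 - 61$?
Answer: $\frac{414959}{21840} \approx 19.0$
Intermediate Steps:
$D = -172$ ($D = -111 - 61 = -172$)
$x = - \frac{1}{21840} \approx -4.5788 \cdot 10^{-5}$
$N{\left(H \right)} = 4 H^{2}$ ($N{\left(H \right)} = 2 H 2 H = 4 H^{2}$)
$Y{\left(l,Z \right)} = 9 + Z + l$ ($Y{\left(l,Z \right)} = 9 + \left(Z + l\right) = 9 + Z + l$)
$x - Y{\left(N{\left(-6 \right)},D \right)} = - \frac{1}{21840} - \left(9 - 172 + 4 \left(-6\right)^{2}\right) = - \frac{1}{21840} - \left(9 - 172 + 4 \cdot 36\right) = - \frac{1}{21840} - \left(9 - 172 + 144\right) = - \frac{1}{21840} - -19 = - \frac{1}{21840} + 19 = \frac{414959}{21840}$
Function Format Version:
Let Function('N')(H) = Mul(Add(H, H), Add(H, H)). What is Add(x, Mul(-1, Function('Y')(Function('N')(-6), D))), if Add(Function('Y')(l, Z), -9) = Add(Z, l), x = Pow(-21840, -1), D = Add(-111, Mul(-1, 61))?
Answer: Rational(414959, 21840) ≈ 19.000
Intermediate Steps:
D = -172 (D = Add(-111, -61) = -172)
x = Rational(-1, 21840) ≈ -4.5788e-5
Function('N')(H) = Mul(4, Pow(H, 2)) (Function('N')(H) = Mul(Mul(2, H), Mul(2, H)) = Mul(4, Pow(H, 2)))
Function('Y')(l, Z) = Add(9, Z, l) (Function('Y')(l, Z) = Add(9, Add(Z, l)) = Add(9, Z, l))
Add(x, Mul(-1, Function('Y')(Function('N')(-6), D))) = Add(Rational(-1, 21840), Mul(-1, Add(9, -172, Mul(4, Pow(-6, 2))))) = Add(Rational(-1, 21840), Mul(-1, Add(9, -172, Mul(4, 36)))) = Add(Rational(-1, 21840), Mul(-1, Add(9, -172, 144))) = Add(Rational(-1, 21840), Mul(-1, -19)) = Add(Rational(-1, 21840), 19) = Rational(414959, 21840)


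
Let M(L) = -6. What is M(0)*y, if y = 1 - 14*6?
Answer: 498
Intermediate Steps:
y = -83 (y = 1 - 84 = -83)
M(0)*y = -6*(-83) = 498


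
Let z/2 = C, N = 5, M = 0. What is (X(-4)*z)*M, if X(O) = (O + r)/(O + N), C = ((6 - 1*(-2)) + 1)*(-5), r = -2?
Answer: 0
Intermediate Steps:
C = -45 (C = ((6 + 2) + 1)*(-5) = (8 + 1)*(-5) = 9*(-5) = -45)
X(O) = (-2 + O)/(5 + O) (X(O) = (O - 2)/(O + 5) = (-2 + O)/(5 + O))
z = -90 (z = 2*(-45) = -90)
(X(-4)*z)*M = (((-2 - 4)/(5 - 4))*(-90))*0 = ((-6/1)*(-90))*0 = ((1*(-6))*(-90))*0 = -6*(-90)*0 = 540*0 = 0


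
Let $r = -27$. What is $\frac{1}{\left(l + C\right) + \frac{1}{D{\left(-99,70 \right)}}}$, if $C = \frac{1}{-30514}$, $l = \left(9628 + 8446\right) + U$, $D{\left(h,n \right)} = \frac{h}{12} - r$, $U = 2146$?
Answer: $\frac{2288550}{46274602981} \approx 4.9456 \cdot 10^{-5}$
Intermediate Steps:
$D{\left(h,n \right)} = 27 + \frac{h}{12}$ ($D{\left(h,n \right)} = \frac{h}{12} - -27 = h \frac{1}{12} + 27 = \frac{h}{12} + 27 = 27 + \frac{h}{12}$)
$l = 20220$ ($l = \left(9628 + 8446\right) + 2146 = 18074 + 2146 = 20220$)
$C = - \frac{1}{30514} \approx -3.2772 \cdot 10^{-5}$
$\frac{1}{\left(l + C\right) + \frac{1}{D{\left(-99,70 \right)}}} = \frac{1}{\left(20220 - \frac{1}{30514}\right) + \frac{1}{27 + \frac{1}{12} \left(-99\right)}} = \frac{1}{\frac{616993079}{30514} + \frac{1}{27 - \frac{33}{4}}} = \frac{1}{\frac{616993079}{30514} + \frac{1}{\frac{75}{4}}} = \frac{1}{\frac{616993079}{30514} + \frac{4}{75}} = \frac{1}{\frac{46274602981}{2288550}} = \frac{2288550}{46274602981}$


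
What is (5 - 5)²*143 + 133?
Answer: 133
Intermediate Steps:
(5 - 5)²*143 + 133 = 0²*143 + 133 = 0*143 + 133 = 0 + 133 = 133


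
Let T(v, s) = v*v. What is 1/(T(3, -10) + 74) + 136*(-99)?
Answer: -1117511/83 ≈ -13464.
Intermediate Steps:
T(v, s) = v²
1/(T(3, -10) + 74) + 136*(-99) = 1/(3² + 74) + 136*(-99) = 1/(9 + 74) - 13464 = 1/83 - 13464 = -1117511/83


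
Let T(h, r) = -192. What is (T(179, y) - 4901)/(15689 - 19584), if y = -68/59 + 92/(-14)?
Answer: 5093/3895 ≈ 1.3076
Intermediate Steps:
y = -3190/413 (y = -68*1/59 + 92*(-1/14) = -68/59 - 46/7 = -3190/413 ≈ -7.7240)
(T(179, y) - 4901)/(15689 - 19584) = (-192 - 4901)/(15689 - 19584) = -5093/(-3895) = -5093*(-1/3895) = 5093/3895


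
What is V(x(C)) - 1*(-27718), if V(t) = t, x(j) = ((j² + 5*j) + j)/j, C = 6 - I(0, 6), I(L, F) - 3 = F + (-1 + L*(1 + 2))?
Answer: 27722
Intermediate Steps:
I(L, F) = 2 + F + 3*L (I(L, F) = 3 + (F + (-1 + L*(1 + 2))) = 3 + (F + (-1 + L*3)) = 3 + (F + (-1 + 3*L)) = 3 + (-1 + F + 3*L) = 2 + F + 3*L)
C = -2 (C = 6 - (2 + 6 + 3*0) = 6 - (2 + 6 + 0) = 6 - 1*8 = 6 - 8 = -2)
x(j) = (j² + 6*j)/j
V(x(C)) - 1*(-27718) = (6 - 2) - 1*(-27718) = 4 + 27718 = 27722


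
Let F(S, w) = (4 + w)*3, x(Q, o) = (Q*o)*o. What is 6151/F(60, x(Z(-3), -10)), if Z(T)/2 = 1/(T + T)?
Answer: -6151/88 ≈ -69.898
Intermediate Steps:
Z(T) = 1/T (Z(T) = 2/(T + T) = 2/((2*T)) = 2*(1/(2*T)) = 1/T)
x(Q, o) = Q*o²
F(S, w) = 12 + 3*w
6151/F(60, x(Z(-3), -10)) = 6151/(12 + 3*((-10)²/(-3))) = 6151/(12 + 3*(-⅓*100)) = 6151/(12 + 3*(-100/3)) = 6151/(12 - 100) = 6151/(-88) = 6151*(-1/88) = -6151/88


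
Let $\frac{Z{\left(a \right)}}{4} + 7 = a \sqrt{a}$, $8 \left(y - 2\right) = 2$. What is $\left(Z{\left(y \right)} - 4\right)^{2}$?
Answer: $\frac{1369}{4} \approx 342.25$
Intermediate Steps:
$y = \frac{9}{4}$ ($y = 2 + \frac{1}{8} \cdot 2 = 2 + \frac{1}{4} = \frac{9}{4} \approx 2.25$)
$Z{\left(a \right)} = -28 + 4 a^{\frac{3}{2}}$ ($Z{\left(a \right)} = -28 + 4 a \sqrt{a} = -28 + 4 a^{\frac{3}{2}}$)
$\left(Z{\left(y \right)} - 4\right)^{2} = \left(\left(-28 + 4 \left(\frac{9}{4}\right)^{\frac{3}{2}}\right) - 4\right)^{2} = \left(\left(-28 + 4 \cdot \frac{27}{8}\right) - 4\right)^{2} = \left(\left(-28 + \frac{27}{2}\right) - 4\right)^{2} = \left(- \frac{29}{2} - 4\right)^{2} = \left(- \frac{37}{2}\right)^{2} = \frac{1369}{4}$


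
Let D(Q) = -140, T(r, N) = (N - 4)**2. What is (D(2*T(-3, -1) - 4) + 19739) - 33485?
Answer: -13886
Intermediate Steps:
T(r, N) = (-4 + N)**2
(D(2*T(-3, -1) - 4) + 19739) - 33485 = (-140 + 19739) - 33485 = 19599 - 33485 = -13886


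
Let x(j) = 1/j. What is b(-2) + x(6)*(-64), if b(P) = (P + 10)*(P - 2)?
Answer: -128/3 ≈ -42.667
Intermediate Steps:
b(P) = (-2 + P)*(10 + P) (b(P) = (10 + P)*(-2 + P) = (-2 + P)*(10 + P))
b(-2) + x(6)*(-64) = (-20 + (-2)² + 8*(-2)) - 64/6 = (-20 + 4 - 16) + (⅙)*(-64) = -32 - 32/3 = -128/3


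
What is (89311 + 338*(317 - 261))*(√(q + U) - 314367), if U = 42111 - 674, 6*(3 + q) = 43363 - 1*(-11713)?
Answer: -34026769713 + 432956*√28470/3 ≈ -3.4002e+10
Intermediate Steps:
q = 27529/3 (q = -3 + (43363 - 1*(-11713))/6 = -3 + (43363 + 11713)/6 = -3 + (⅙)*55076 = -3 + 27538/3 = 27529/3 ≈ 9176.3)
U = 41437
(89311 + 338*(317 - 261))*(√(q + U) - 314367) = (89311 + 338*(317 - 261))*(√(27529/3 + 41437) - 314367) = (89311 + 338*56)*(√(151840/3) - 314367) = (89311 + 18928)*(4*√28470/3 - 314367) = 108239*(-314367 + 4*√28470/3) = -34026769713 + 432956*√28470/3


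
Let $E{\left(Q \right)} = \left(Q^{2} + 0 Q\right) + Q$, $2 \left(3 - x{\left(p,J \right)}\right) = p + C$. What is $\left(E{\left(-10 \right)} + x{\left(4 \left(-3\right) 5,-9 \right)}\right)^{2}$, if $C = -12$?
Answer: $16641$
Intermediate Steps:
$x{\left(p,J \right)} = 9 - \frac{p}{2}$ ($x{\left(p,J \right)} = 3 - \frac{p - 12}{2} = 3 - \frac{-12 + p}{2} = 3 - \left(-6 + \frac{p}{2}\right) = 9 - \frac{p}{2}$)
$E{\left(Q \right)} = Q + Q^{2}$ ($E{\left(Q \right)} = \left(Q^{2} + 0\right) + Q = Q^{2} + Q = Q + Q^{2}$)
$\left(E{\left(-10 \right)} + x{\left(4 \left(-3\right) 5,-9 \right)}\right)^{2} = \left(- 10 \left(1 - 10\right) - \left(-9 + \frac{4 \left(-3\right) 5}{2}\right)\right)^{2} = \left(\left(-10\right) \left(-9\right) - \left(-9 + \frac{\left(-12\right) 5}{2}\right)\right)^{2} = \left(90 + \left(9 - -30\right)\right)^{2} = \left(90 + \left(9 + 30\right)\right)^{2} = \left(90 + 39\right)^{2} = 129^{2} = 16641$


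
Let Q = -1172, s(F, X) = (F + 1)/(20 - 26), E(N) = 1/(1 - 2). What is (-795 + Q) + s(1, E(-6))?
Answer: -5902/3 ≈ -1967.3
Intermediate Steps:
E(N) = -1 (E(N) = 1/(-1) = -1)
s(F, X) = -1/6 - F/6 (s(F, X) = (1 + F)/(-6) = (1 + F)*(-1/6) = -1/6 - F/6)
(-795 + Q) + s(1, E(-6)) = (-795 - 1172) + (-1/6 - 1/6*1) = -1967 + (-1/6 - 1/6) = -1967 - 1/3 = -5902/3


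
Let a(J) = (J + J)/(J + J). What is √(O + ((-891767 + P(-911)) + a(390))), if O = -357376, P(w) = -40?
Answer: 9*I*√15422 ≈ 1117.7*I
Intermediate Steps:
a(J) = 1 (a(J) = (2*J)/((2*J)) = (2*J)*(1/(2*J)) = 1)
√(O + ((-891767 + P(-911)) + a(390))) = √(-357376 + ((-891767 - 40) + 1)) = √(-357376 + (-891807 + 1)) = √(-357376 - 891806) = √(-1249182) = 9*I*√15422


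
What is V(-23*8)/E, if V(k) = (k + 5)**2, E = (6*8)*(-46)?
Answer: -32041/2208 ≈ -14.511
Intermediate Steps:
E = -2208 (E = 48*(-46) = -2208)
V(k) = (5 + k)**2
V(-23*8)/E = (5 - 23*8)**2/(-2208) = (5 - 184)**2*(-1/2208) = (-179)**2*(-1/2208) = 32041*(-1/2208) = -32041/2208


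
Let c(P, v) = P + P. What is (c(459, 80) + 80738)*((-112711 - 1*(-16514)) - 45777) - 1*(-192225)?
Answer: -11592836719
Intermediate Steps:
c(P, v) = 2*P
(c(459, 80) + 80738)*((-112711 - 1*(-16514)) - 45777) - 1*(-192225) = (2*459 + 80738)*((-112711 - 1*(-16514)) - 45777) - 1*(-192225) = (918 + 80738)*((-112711 + 16514) - 45777) + 192225 = 81656*(-96197 - 45777) + 192225 = 81656*(-141974) + 192225 = -11593028944 + 192225 = -11592836719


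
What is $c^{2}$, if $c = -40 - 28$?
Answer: $4624$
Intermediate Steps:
$c = -68$
$c^{2} = \left(-68\right)^{2} = 4624$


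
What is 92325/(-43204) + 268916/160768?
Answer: -201541171/434113792 ≈ -0.46426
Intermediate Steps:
92325/(-43204) + 268916/160768 = 92325*(-1/43204) + 268916*(1/160768) = -92325/43204 + 67229/40192 = -201541171/434113792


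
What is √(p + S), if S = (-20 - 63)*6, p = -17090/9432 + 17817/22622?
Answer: I*√39442897320875837/8890446 ≈ 22.339*I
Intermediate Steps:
p = -54640009/53342676 (p = -17090*1/9432 + 17817*(1/22622) = -8545/4716 + 17817/22622 = -54640009/53342676 ≈ -1.0243)
S = -498 (S = -83*6 = -498)
√(p + S) = √(-54640009/53342676 - 498) = √(-26619292657/53342676) = I*√39442897320875837/8890446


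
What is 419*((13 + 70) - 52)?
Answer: 12989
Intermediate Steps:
419*((13 + 70) - 52) = 419*(83 - 52) = 419*31 = 12989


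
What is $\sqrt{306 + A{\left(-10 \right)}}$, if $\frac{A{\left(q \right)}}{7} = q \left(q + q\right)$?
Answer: $\sqrt{1706} \approx 41.304$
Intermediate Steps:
$A{\left(q \right)} = 14 q^{2}$ ($A{\left(q \right)} = 7 q \left(q + q\right) = 7 q 2 q = 7 \cdot 2 q^{2} = 14 q^{2}$)
$\sqrt{306 + A{\left(-10 \right)}} = \sqrt{306 + 14 \left(-10\right)^{2}} = \sqrt{306 + 14 \cdot 100} = \sqrt{306 + 1400} = \sqrt{1706}$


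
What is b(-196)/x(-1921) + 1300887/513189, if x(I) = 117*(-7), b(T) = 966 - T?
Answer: 2482015/2223819 ≈ 1.1161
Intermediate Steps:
x(I) = -819
b(-196)/x(-1921) + 1300887/513189 = (966 - 1*(-196))/(-819) + 1300887/513189 = (966 + 196)*(-1/819) + 1300887*(1/513189) = 1162*(-1/819) + 48181/19007 = -166/117 + 48181/19007 = 2482015/2223819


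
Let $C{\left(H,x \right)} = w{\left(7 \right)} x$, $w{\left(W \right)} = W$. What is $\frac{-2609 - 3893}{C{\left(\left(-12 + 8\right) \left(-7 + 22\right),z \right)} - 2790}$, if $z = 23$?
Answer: $\frac{6502}{2629} \approx 2.4732$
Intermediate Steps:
$C{\left(H,x \right)} = 7 x$
$\frac{-2609 - 3893}{C{\left(\left(-12 + 8\right) \left(-7 + 22\right),z \right)} - 2790} = \frac{-2609 - 3893}{7 \cdot 23 - 2790} = - \frac{6502}{161 - 2790} = - \frac{6502}{-2629} = \left(-6502\right) \left(- \frac{1}{2629}\right) = \frac{6502}{2629}$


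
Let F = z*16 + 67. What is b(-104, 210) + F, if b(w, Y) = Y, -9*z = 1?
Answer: 2477/9 ≈ 275.22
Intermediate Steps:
z = -⅑ (z = -⅑*1 = -⅑ ≈ -0.11111)
F = 587/9 (F = -⅑*16 + 67 = -16/9 + 67 = 587/9 ≈ 65.222)
b(-104, 210) + F = 210 + 587/9 = 2477/9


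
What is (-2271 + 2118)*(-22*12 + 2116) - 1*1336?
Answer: -284692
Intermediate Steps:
(-2271 + 2118)*(-22*12 + 2116) - 1*1336 = -153*(-264 + 2116) - 1336 = -153*1852 - 1336 = -283356 - 1336 = -284692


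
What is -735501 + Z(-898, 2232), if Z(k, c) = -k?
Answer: -734603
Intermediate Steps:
-735501 + Z(-898, 2232) = -735501 - 1*(-898) = -735501 + 898 = -734603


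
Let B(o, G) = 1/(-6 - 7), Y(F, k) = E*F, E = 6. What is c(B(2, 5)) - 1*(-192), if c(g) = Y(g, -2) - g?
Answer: 2491/13 ≈ 191.62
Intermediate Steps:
Y(F, k) = 6*F
B(o, G) = -1/13 (B(o, G) = 1/(-13) = -1/13)
c(g) = 5*g (c(g) = 6*g - g = 5*g)
c(B(2, 5)) - 1*(-192) = 5*(-1/13) - 1*(-192) = -5/13 + 192 = 2491/13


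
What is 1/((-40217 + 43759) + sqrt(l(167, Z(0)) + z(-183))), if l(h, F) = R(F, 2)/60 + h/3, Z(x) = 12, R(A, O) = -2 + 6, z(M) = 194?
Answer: 26565/94091357 - sqrt(56190)/188182714 ≈ 0.00028107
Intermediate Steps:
R(A, O) = 4
l(h, F) = 1/15 + h/3 (l(h, F) = 4/60 + h/3 = 4*(1/60) + h*(1/3) = 1/15 + h/3)
1/((-40217 + 43759) + sqrt(l(167, Z(0)) + z(-183))) = 1/((-40217 + 43759) + sqrt((1/15 + (1/3)*167) + 194)) = 1/(3542 + sqrt((1/15 + 167/3) + 194)) = 1/(3542 + sqrt(836/15 + 194)) = 1/(3542 + sqrt(3746/15)) = 1/(3542 + sqrt(56190)/15)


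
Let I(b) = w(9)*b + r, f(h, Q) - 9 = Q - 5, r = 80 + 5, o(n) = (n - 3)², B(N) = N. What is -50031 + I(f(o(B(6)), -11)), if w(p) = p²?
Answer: -50513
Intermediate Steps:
o(n) = (-3 + n)²
r = 85
f(h, Q) = 4 + Q (f(h, Q) = 9 + (Q - 5) = 9 + (-5 + Q) = 4 + Q)
I(b) = 85 + 81*b (I(b) = 9²*b + 85 = 81*b + 85 = 85 + 81*b)
-50031 + I(f(o(B(6)), -11)) = -50031 + (85 + 81*(4 - 11)) = -50031 + (85 + 81*(-7)) = -50031 + (85 - 567) = -50031 - 482 = -50513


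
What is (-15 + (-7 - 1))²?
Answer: 529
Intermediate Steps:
(-15 + (-7 - 1))² = (-15 - 8)² = (-23)² = 529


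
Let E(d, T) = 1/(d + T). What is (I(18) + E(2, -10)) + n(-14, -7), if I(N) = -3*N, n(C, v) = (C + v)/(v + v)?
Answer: -421/8 ≈ -52.625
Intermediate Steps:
E(d, T) = 1/(T + d)
n(C, v) = (C + v)/(2*v) (n(C, v) = (C + v)/((2*v)) = (C + v)*(1/(2*v)) = (C + v)/(2*v))
(I(18) + E(2, -10)) + n(-14, -7) = (-3*18 + 1/(-10 + 2)) + (½)*(-14 - 7)/(-7) = (-54 + 1/(-8)) + (½)*(-⅐)*(-21) = (-54 - ⅛) + 3/2 = -433/8 + 3/2 = -421/8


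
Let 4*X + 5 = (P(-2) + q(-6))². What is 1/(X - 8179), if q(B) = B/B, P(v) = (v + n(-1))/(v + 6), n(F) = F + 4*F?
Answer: -64/523527 ≈ -0.00012225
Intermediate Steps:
n(F) = 5*F
P(v) = (-5 + v)/(6 + v) (P(v) = (v + 5*(-1))/(v + 6) = (v - 5)/(6 + v) = (-5 + v)/(6 + v))
q(B) = 1
X = -71/64 (X = -5/4 + ((-5 - 2)/(6 - 2) + 1)²/4 = -5/4 + (-7/4 + 1)²/4 = -5/4 + (-¾)²/4 = -5/4 + (¼)*(9/16) = -5/4 + 9/64 = -71/64 ≈ -1.1094)
1/(X - 8179) = 1/(-71/64 - 8179) = 1/(-523527/64) = -64/523527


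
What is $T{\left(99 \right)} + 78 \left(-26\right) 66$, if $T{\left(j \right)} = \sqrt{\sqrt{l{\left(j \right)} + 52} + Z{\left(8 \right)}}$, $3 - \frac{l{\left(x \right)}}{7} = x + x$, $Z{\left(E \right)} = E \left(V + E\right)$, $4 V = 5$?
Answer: $-133848 + \sqrt{74 + i \sqrt{1313}} \approx -1.3384 \cdot 10^{5} + 2.0488 i$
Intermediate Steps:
$V = \frac{5}{4}$ ($V = \frac{1}{4} \cdot 5 = \frac{5}{4} \approx 1.25$)
$Z{\left(E \right)} = E \left(\frac{5}{4} + E\right)$
$l{\left(x \right)} = 21 - 14 x$ ($l{\left(x \right)} = 21 - 7 \left(x + x\right) = 21 - 7 \cdot 2 x = 21 - 14 x$)
$T{\left(j \right)} = \sqrt{74 + \sqrt{73 - 14 j}}$ ($T{\left(j \right)} = \sqrt{\sqrt{\left(21 - 14 j\right) + 52} + \frac{1}{4} \cdot 8 \left(5 + 4 \cdot 8\right)} = \sqrt{\sqrt{73 - 14 j} + \frac{1}{4} \cdot 8 \left(5 + 32\right)} = \sqrt{\sqrt{73 - 14 j} + \frac{1}{4} \cdot 8 \cdot 37} = \sqrt{\sqrt{73 - 14 j} + 74} = \sqrt{74 + \sqrt{73 - 14 j}}$)
$T{\left(99 \right)} + 78 \left(-26\right) 66 = \sqrt{74 + \sqrt{73 - 1386}} + 78 \left(-26\right) 66 = \sqrt{74 + \sqrt{73 - 1386}} - 133848 = \sqrt{74 + \sqrt{-1313}} - 133848 = \sqrt{74 + i \sqrt{1313}} - 133848 = -133848 + \sqrt{74 + i \sqrt{1313}}$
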